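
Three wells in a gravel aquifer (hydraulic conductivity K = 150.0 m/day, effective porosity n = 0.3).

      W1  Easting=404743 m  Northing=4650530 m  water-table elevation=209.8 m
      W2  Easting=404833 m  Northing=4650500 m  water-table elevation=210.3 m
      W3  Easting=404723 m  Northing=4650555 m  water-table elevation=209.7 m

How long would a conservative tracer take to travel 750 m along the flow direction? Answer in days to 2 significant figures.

Three-point gradient (reference W1): Δ to W2 = (90, -30, +0.5), Δ to W3 = (-20, 25, -0.1).
∂h/∂x = +0.005758, ∂h/∂y = +0.0006061 (det = 1650).
|∇h| = √(0.005758² + 0.0006061²) = 0.00579
Seepage velocity v = K·i/n = 150.0 × 0.00579 / 0.3 = 2.895 m/day.
t = 750 / 2.895 = 259.1 days.

260 days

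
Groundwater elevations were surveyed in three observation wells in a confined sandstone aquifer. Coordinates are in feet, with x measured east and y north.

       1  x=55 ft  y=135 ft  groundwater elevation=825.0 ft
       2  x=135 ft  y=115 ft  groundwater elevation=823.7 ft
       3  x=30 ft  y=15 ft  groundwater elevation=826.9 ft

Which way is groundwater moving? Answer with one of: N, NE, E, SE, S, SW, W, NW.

With h = a·x + b·y + c and 1 as origin, the differences give:
  80·a + (-20)·b = -1.3
  (-25)·a + (-120)·b = +1.9
Eliminate b (×(-120) and ×(-20), subtract): -10100·a = 194.00 → a = ∂h/∂x = -0.01921
Back-substitute: b = ∂h/∂y = -0.01183.
Flow = −∇h = (+0.01921 east, +0.01183 north), which points northeast.

NE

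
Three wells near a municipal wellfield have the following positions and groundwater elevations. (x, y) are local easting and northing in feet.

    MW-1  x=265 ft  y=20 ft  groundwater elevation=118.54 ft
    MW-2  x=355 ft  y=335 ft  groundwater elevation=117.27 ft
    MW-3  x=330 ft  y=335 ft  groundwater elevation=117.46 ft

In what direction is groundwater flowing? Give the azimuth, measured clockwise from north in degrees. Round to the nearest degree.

With h = a·x + b·y + c and MW-1 as origin, the differences give:
  90·a + 315·b = -1.27
  65·a + 315·b = -1.08
Eliminate b (×315 and ×315, subtract): 7875·a = -59.850 → a = ∂h/∂x = -0.007600
Back-substitute: b = ∂h/∂y = -0.001860.
Flow direction (−∇h) has components (+0.007600 E, +0.001860 N).
Azimuth = atan2(E, N) = atan2(+0.007600, +0.001860) = 76.2° ≈ 076°.

076°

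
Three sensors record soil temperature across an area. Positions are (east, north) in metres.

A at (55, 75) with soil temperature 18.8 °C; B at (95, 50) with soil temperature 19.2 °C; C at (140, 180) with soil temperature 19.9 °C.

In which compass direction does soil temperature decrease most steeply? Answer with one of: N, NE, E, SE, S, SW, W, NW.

W

Differences from A: to B (Δx, Δy, Δh) = (40, -25, +0.4); to C = (85, 105, +1.1).
Solve a·Δx + b·Δy = ΔT: det = 40·105 − 85·(-25) = 6325.
∂T/∂x = [(+0.4)·105 − (+1.1)·(-25)] / 6325 = +0.01099
∂T/∂y = [40·(+1.1) − 85·(+0.4)] / 6325 = +0.001581
Steepest decrease is along −∇f = (-0.01099 E, -0.001581 N) → west.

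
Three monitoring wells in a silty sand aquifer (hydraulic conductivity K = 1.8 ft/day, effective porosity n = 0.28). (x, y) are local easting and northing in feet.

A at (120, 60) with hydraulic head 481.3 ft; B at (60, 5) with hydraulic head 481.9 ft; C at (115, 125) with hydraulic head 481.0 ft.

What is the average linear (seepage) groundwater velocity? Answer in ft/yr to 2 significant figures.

Differences from A: to B (Δx, Δy, Δh) = (-60, -55, +0.6); to C = (-5, 65, -0.3).
Solve a·Δx + b·Δy = Δh: det = (-60)·65 − (-5)·(-55) = -4175.
∂h/∂x = [(+0.6)·65 − (-0.3)·(-55)] / -4175 = -0.005389
∂h/∂y = [(-60)·(-0.3) − (-5)·(+0.6)] / -4175 = -0.005030
|∇h| = √(-0.005389² + -0.005030²) = 0.007372
Seepage velocity v = K·i/n = 1.8 × 0.007372 / 0.28 = 0.04739 ft/day = 17.31 ft/yr.

17 ft/yr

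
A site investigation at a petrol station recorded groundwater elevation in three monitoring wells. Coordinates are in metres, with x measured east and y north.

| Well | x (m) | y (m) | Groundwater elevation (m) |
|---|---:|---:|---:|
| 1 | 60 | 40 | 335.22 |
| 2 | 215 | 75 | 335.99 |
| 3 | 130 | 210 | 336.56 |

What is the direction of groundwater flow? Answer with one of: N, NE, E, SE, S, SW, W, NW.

With h = a·x + b·y + c and 1 as origin, the differences give:
  155·a + 35·b = +0.77
  70·a + 170·b = +1.34
Eliminate b (×170 and ×35, subtract): 23900·a = 84.000 → a = ∂h/∂x = +0.003515
Back-substitute: b = ∂h/∂y = +0.006435.
Flow = −∇h = (-0.003515 east, -0.006435 north), which points southwest.

SW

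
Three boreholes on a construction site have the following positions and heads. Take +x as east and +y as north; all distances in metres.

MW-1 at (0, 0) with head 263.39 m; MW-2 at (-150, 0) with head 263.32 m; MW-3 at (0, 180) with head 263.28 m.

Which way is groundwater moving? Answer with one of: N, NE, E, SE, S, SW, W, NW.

NW

∂h/∂x = (263.32 − 263.39) / (-150 − 0) = +0.0004667
∂h/∂y = (263.28 − 263.39) / (180 − 0) = -0.0006111
Flow = −∇h = (-0.0004667 east, +0.0006111 north), which points northwest.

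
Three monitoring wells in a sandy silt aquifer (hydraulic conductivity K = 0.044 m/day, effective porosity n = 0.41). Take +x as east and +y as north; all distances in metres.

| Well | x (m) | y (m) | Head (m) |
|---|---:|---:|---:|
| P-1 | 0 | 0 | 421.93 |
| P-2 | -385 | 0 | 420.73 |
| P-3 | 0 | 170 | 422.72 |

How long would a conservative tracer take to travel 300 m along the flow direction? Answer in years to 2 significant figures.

1400 years

∂h/∂x = (420.73 − 421.93) / (-385 − 0) = +0.003117
∂h/∂y = (422.72 − 421.93) / (170 − 0) = +0.004647
|∇h| = √(0.003117² + 0.004647²) = 0.005596
Seepage velocity v = K·i/n = 0.044 × 0.005596 / 0.41 = 0.0006005 m/day.
t = 300 / 0.0006005 = 4.996e+05 days = 1.37e+03 years.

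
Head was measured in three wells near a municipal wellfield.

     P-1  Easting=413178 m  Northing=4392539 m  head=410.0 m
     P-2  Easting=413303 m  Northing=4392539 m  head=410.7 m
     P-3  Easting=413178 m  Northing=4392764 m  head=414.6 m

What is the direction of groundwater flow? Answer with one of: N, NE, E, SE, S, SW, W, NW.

∂h/∂x = (410.7 − 410.0) / (413303 − 413178) = +0.005600
∂h/∂y = (414.6 − 410.0) / (4392764 − 4392539) = +0.02044
Flow = −∇h = (-0.005600 east, -0.02044 north), which points south.

S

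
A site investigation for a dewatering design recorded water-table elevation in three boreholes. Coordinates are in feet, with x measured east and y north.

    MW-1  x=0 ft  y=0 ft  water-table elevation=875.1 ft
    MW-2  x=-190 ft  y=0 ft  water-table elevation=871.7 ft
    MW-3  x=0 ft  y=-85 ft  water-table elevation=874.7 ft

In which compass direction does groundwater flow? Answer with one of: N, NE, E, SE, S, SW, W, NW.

∂h/∂x = (871.7 − 875.1) / (-190 − 0) = +0.01789
∂h/∂y = (874.7 − 875.1) / (-85 − 0) = +0.004706
Flow = −∇h = (-0.01789 east, -0.004706 north), which points west.

W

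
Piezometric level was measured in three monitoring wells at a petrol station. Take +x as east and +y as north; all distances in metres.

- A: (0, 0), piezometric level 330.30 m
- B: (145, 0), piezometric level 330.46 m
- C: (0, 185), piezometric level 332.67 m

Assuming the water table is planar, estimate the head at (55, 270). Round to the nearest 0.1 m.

333.8 m

∂h/∂x = (330.46 − 330.30) / (145 − 0) = +0.001103
∂h/∂y = (332.67 − 330.30) / (185 − 0) = +0.01281
h(55, 270) = 330.30 + (+0.001103)·(55) + (+0.01281)·(270) = 330.30 +0.061 +3.459 = 333.820 m.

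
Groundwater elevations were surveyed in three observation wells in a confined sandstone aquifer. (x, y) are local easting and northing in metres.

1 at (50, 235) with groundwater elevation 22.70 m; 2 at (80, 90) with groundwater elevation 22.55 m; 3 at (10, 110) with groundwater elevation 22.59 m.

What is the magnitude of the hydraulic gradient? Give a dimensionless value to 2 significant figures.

Taking 1 as reference: 2−1 = (30, -145, -0.15); 3−1 = (-40, -125, -0.11).
Determinant of the coordinate differences = 30·(-125) − (-40)·(-145) = -9550.
∂h/∂x = [(-0.15)·(-125) − (-0.11)·(-145)] / -9550 = -0.0002932
∂h/∂y = [30·(-0.11) − (-40)·(-0.15)] / -9550 = +0.0009738
|∇h| = √(-0.0002932² + 0.0009738²) = 0.001017

0.0010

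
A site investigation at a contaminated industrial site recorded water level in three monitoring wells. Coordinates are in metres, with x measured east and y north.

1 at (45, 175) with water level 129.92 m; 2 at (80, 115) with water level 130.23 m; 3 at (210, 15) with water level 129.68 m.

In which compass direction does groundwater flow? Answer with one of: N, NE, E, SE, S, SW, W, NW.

NE

Taking 1 as reference: 2−1 = (35, -60, +0.31); 3−1 = (165, -160, -0.24).
Determinant of the coordinate differences = 35·(-160) − 165·(-60) = 4300.
∂h/∂x = [(+0.31)·(-160) − (-0.24)·(-60)] / 4300 = -0.01488
∂h/∂y = [35·(-0.24) − 165·(+0.31)] / 4300 = -0.01385
Flow = −∇h = (+0.01488 east, +0.01385 north), which points northeast.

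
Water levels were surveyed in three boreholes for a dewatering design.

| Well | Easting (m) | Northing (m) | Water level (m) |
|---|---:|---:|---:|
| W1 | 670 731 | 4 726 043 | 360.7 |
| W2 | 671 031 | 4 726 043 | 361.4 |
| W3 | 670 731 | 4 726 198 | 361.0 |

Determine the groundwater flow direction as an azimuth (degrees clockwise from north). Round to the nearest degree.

230°

∂h/∂x = (361.4 − 360.7) / (671031 − 670731) = +0.002333
∂h/∂y = (361.0 − 360.7) / (4726198 − 4726043) = +0.001935
Flow direction (−∇h) has components (-0.002333 E, -0.001935 N).
Azimuth = atan2(E, N) = atan2(-0.002333, -0.001935) = 230.3° ≈ 230°.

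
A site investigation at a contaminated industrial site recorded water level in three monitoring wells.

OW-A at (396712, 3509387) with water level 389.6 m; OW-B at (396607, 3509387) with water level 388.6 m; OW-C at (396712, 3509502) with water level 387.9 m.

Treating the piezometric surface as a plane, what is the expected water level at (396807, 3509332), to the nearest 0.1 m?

391.3 m

∂h/∂x = (388.6 − 389.6) / (396607 − 396712) = +0.009524
∂h/∂y = (387.9 − 389.6) / (3509502 − 3509387) = -0.01478
h(396807, 3509332) = 389.6 + (+0.009524)·(95) + (-0.01478)·(-55) = 389.6 +0.905 +0.813 = 391.318 m.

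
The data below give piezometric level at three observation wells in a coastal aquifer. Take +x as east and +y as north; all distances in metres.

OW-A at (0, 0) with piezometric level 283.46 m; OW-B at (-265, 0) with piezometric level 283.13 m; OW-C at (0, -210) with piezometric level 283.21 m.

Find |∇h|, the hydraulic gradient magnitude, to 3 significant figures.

∂h/∂x = (283.13 − 283.46) / (-265 − 0) = +0.001245
∂h/∂y = (283.21 − 283.46) / (-210 − 0) = +0.001190
|∇h| = √(0.001245² + 0.001190²) = 0.001722

0.00172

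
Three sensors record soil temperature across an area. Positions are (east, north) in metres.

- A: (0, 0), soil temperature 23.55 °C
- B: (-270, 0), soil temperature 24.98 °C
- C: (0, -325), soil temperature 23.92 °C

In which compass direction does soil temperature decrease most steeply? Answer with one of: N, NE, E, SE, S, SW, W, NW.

∂T/∂x = (24.98 − 23.55) / (-270 − 0) = -0.005296
∂T/∂y = (23.92 − 23.55) / (-325 − 0) = -0.001138
Steepest decrease is along −∇f = (+0.005296 E, +0.001138 N) → east.

E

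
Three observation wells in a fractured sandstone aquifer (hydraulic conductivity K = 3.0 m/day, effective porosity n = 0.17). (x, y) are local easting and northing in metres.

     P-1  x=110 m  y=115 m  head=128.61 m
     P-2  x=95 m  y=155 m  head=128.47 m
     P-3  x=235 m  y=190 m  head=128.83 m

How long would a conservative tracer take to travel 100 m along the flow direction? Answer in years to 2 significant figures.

Differences from P-1: to P-2 (Δx, Δy, Δh) = (-15, 40, -0.14); to P-3 = (125, 75, +0.22).
Determinant of the coordinate differences = (-15)·75 − 125·40 = -6125.
∂h/∂x = [(-0.14)·75 − (+0.22)·40] / -6125 = +0.003151
∂h/∂y = [(-15)·(+0.22) − 125·(-0.14)] / -6125 = -0.002318
|∇h| = √(0.003151² + -0.002318²) = 0.003912
Seepage velocity v = K·i/n = 3.0 × 0.003912 / 0.17 = 0.06904 m/day.
t = 100 / 0.06904 = 1448 days = 3.96 years.

4.0 years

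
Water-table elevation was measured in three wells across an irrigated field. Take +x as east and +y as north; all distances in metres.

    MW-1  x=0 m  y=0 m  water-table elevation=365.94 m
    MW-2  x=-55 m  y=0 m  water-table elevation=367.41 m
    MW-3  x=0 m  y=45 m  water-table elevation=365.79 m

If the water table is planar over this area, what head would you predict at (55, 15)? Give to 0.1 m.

364.4 m

∂h/∂x = (367.41 − 365.94) / (-55 − 0) = -0.02673
∂h/∂y = (365.79 − 365.94) / (45 − 0) = -0.003333
h(55, 15) = 365.94 + (-0.02673)·(55) + (-0.003333)·(15) = 365.94 -1.470 -0.050 = 364.420 m.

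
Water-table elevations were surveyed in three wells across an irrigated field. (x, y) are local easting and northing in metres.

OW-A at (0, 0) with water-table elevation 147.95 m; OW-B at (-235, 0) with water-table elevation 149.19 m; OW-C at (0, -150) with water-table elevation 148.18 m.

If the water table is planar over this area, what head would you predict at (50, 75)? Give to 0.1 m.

∂h/∂x = (149.19 − 147.95) / (-235 − 0) = -0.005277
∂h/∂y = (148.18 − 147.95) / (-150 − 0) = -0.001533
h(50, 75) = 147.95 + (-0.005277)·(50) + (-0.001533)·(75) = 147.95 -0.264 -0.115 = 147.571 m.

147.6 m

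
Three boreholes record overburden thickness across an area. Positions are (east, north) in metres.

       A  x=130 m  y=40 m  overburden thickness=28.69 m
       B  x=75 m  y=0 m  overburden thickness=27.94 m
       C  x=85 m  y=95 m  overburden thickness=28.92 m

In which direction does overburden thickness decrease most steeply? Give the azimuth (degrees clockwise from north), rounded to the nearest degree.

Three-point gradient (reference A): Δ to B = (-55, -40, -0.75), Δ to C = (-45, 55, +0.23).
∂d/∂x = +0.006642, ∂d/∂y = +0.009617 (det = -4825).
Steepest decrease is along −∇f: components (-0.006642 E, -0.009617 N).
Azimuth = atan2(-0.006642, -0.009617) = 214.6° ≈ 215°.

215°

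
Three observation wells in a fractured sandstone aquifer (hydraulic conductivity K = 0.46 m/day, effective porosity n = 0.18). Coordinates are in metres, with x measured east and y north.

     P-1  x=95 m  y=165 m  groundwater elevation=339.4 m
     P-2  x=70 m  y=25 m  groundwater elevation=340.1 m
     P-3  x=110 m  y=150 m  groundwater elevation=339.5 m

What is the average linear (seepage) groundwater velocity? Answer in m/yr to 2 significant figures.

5.1 m/yr

With h = a·x + b·y + c and P-1 as origin, the differences give:
  (-25)·a + (-140)·b = +0.7
  15·a + (-15)·b = +0.1
Eliminate b (×(-15) and ×(-140), subtract): 2475·a = 3.50 → a = ∂h/∂x = +0.001414
Back-substitute: b = ∂h/∂y = -0.005253.
|∇h| = √(0.001414² + -0.005253²) = 0.00544
Seepage velocity v = K·i/n = 0.46 × 0.00544 / 0.18 = 0.0139 m/day = 5.077 m/yr.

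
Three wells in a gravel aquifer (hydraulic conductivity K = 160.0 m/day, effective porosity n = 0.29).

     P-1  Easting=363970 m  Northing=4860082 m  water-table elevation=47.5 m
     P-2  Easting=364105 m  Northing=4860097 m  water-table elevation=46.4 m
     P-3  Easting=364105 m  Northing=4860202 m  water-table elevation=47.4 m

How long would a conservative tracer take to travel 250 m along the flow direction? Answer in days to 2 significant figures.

34 days

Taking P-1 as reference: P-2−P-1 = (135, 15, -1.1); P-3−P-1 = (135, 120, -0.1).
Solve a·Δx + b·Δy = Δh: det = 135·120 − 135·15 = 14175.
∂h/∂x = [(-1.1)·120 − (-0.1)·15] / 14175 = -0.009206
∂h/∂y = [135·(-0.1) − 135·(-1.1)] / 14175 = +0.009524
|∇h| = √(-0.009206² + 0.009524²) = 0.01325
Seepage velocity v = K·i/n = 160.0 × 0.01325 / 0.29 = 7.31 m/day.
t = 250 / 7.31 = 34.2 days.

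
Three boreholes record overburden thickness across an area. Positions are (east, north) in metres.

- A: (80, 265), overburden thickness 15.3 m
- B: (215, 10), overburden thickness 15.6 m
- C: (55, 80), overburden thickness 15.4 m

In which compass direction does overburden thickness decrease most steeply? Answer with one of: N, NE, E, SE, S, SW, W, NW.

Differences from A: to B (Δx, Δy, Δh) = (135, -255, +0.3); to C = (-25, -185, +0.1).
Solve a·Δx + b·Δy = Δd: det = 135·(-185) − (-25)·(-255) = -31350.
∂d/∂x = [(+0.3)·(-185) − (+0.1)·(-255)] / -31350 = +0.0009569
∂d/∂y = [135·(+0.1) − (-25)·(+0.3)] / -31350 = -0.0006699
Steepest decrease is along −∇f = (-0.0009569 E, +0.0006699 N) → northwest.

NW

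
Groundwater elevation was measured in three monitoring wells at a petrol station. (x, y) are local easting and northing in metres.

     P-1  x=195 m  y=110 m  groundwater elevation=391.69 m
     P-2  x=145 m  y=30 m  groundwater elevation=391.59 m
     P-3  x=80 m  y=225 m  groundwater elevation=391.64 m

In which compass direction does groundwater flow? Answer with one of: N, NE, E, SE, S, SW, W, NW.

Differences from P-1: to P-2 (Δx, Δy, Δh) = (-50, -80, -0.10); to P-3 = (-115, 115, -0.05).
Determinant of the coordinate differences = (-50)·115 − (-115)·(-80) = -14950.
∂h/∂x = [(-0.10)·115 − (-0.05)·(-80)] / -14950 = +0.001037
∂h/∂y = [(-50)·(-0.05) − (-115)·(-0.10)] / -14950 = +0.0006020
Flow = −∇h = (-0.001037 east, -0.0006020 north), which points southwest.

SW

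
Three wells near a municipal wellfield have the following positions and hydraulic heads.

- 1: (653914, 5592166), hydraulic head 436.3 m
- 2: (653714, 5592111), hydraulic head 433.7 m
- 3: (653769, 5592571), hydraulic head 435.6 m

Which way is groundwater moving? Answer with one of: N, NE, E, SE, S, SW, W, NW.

W

Taking 1 as reference: 2−1 = (-200, -55, -2.6); 3−1 = (-145, 405, -0.7).
Determinant of the coordinate differences = (-200)·405 − (-145)·(-55) = -88975.
∂h/∂x = [(-2.6)·405 − (-0.7)·(-55)] / -88975 = +0.01227
∂h/∂y = [(-200)·(-0.7) − (-145)·(-2.6)] / -88975 = +0.002664
Flow = −∇h = (-0.01227 east, -0.002664 north), which points west.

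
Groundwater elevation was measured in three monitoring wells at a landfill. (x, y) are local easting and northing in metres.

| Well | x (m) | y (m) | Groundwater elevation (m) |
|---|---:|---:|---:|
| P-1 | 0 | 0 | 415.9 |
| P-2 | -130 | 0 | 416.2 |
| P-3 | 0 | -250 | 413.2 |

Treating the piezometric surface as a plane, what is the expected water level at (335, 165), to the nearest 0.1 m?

∂h/∂x = (416.2 − 415.9) / (-130 − 0) = -0.002308
∂h/∂y = (413.2 − 415.9) / (-250 − 0) = +0.01080
h(335, 165) = 415.9 + (-0.002308)·(335) + (+0.01080)·(165) = 415.9 -0.773 +1.782 = 416.909 m.

416.9 m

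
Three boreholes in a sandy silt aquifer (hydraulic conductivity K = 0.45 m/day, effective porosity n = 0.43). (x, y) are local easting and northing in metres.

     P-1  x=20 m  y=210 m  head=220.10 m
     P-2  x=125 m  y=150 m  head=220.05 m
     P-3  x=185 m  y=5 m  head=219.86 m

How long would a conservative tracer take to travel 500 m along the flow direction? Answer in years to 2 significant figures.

870 years

Differences from P-1: to P-2 (Δx, Δy, Δh) = (105, -60, -0.05); to P-3 = (165, -205, -0.24).
Determinant of the coordinate differences = 105·(-205) − 165·(-60) = -11625.
∂h/∂x = [(-0.05)·(-205) − (-0.24)·(-60)] / -11625 = +0.0003570
∂h/∂y = [105·(-0.24) − 165·(-0.05)] / -11625 = +0.001458
|∇h| = √(0.0003570² + 0.001458²) = 0.001501
Seepage velocity v = K·i/n = 0.45 × 0.001501 / 0.43 = 0.001571 m/day.
t = 500 / 0.001571 = 3.183e+05 days = 871 years.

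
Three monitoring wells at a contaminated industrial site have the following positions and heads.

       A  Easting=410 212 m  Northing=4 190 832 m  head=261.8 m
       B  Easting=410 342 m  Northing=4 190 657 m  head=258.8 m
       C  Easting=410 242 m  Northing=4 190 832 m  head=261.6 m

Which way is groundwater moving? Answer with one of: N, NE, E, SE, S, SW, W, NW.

Taking A as reference: B−A = (130, -175, -3.0); C−A = (30, 0, -0.2).
Solve a·Δx + b·Δy = Δh: det = 130·0 − 30·(-175) = 5250.
∂h/∂x = [(-3.0)·0 − (-0.2)·(-175)] / 5250 = -0.006667
∂h/∂y = [130·(-0.2) − 30·(-3.0)] / 5250 = +0.01219
Flow = −∇h = (+0.006667 east, -0.01219 north), which points southeast.

SE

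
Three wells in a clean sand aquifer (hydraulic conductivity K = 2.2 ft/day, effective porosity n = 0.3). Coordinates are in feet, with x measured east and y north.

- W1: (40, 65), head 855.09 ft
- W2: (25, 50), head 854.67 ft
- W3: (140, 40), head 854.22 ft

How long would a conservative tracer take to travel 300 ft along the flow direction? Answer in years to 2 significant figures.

Differences from W1: to W2 (Δx, Δy, Δh) = (-15, -15, -0.42); to W3 = (100, -25, -0.87).
Solve a·Δx + b·Δy = Δh: det = (-15)·(-25) − 100·(-15) = 1875.
∂h/∂x = [(-0.42)·(-25) − (-0.87)·(-15)] / 1875 = -0.001360
∂h/∂y = [(-15)·(-0.87) − 100·(-0.42)] / 1875 = +0.02936
|∇h| = √(-0.001360² + 0.02936²) = 0.02939
Seepage velocity v = K·i/n = 2.2 × 0.02939 / 0.3 = 0.2155 ft/day.
t = 300 / 0.2155 = 1392 days = 3.81 years.

3.8 years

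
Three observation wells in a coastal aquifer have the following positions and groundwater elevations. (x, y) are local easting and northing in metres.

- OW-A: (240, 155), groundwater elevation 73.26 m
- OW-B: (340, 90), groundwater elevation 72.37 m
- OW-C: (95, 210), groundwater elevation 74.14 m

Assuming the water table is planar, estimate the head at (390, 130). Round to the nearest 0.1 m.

72.7 m

With h = a·x + b·y + c and OW-A as origin, the differences give:
  100·a + (-65)·b = -0.89
  (-145)·a + 55·b = +0.88
Eliminate b (×55 and ×(-65), subtract): -3925·a = 8.250 → a = ∂h/∂x = -0.002102
Back-substitute: b = ∂h/∂y = +0.01046.
h(390, 130) = 73.26 + (-0.002102)·(150) + (+0.01046)·(-25) = 73.26 -0.315 -0.261 = 72.683 m.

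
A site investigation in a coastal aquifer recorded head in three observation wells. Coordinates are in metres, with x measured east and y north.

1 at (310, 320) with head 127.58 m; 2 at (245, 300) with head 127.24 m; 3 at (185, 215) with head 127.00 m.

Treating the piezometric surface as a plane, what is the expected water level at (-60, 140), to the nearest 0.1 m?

125.7 m

Taking 1 as reference: 2−1 = (-65, -20, -0.34); 3−1 = (-125, -105, -0.58).
Determinant of the coordinate differences = (-65)·(-105) − (-125)·(-20) = 4325.
∂h/∂x = [(-0.34)·(-105) − (-0.58)·(-20)] / 4325 = +0.005572
∂h/∂y = [(-65)·(-0.58) − (-125)·(-0.34)] / 4325 = -0.001110
h(-60, 140) = 127.58 + (+0.005572)·(-370) + (-0.001110)·(-180) = 127.58 -2.062 +0.200 = 125.718 m.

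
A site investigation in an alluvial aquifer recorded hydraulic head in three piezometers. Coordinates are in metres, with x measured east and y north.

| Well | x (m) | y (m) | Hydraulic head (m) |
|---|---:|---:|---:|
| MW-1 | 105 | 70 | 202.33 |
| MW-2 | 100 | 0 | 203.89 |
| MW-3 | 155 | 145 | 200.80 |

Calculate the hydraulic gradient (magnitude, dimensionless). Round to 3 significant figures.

0.0227

With h = a·x + b·y + c and MW-1 as origin, the differences give:
  (-5)·a + (-70)·b = +1.56
  50·a + 75·b = -1.53
Eliminate b (×75 and ×(-70), subtract): 3125·a = 9.900 → a = ∂h/∂x = +0.003168
Back-substitute: b = ∂h/∂y = -0.02251.
|∇h| = √(0.003168² + -0.02251²) = 0.02273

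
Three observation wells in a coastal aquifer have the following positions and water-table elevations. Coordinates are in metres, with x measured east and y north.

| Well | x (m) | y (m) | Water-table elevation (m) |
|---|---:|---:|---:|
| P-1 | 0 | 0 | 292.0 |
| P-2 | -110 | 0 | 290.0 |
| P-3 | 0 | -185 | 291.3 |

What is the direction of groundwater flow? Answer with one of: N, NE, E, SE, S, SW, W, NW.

∂h/∂x = (290.0 − 292.0) / (-110 − 0) = +0.01818
∂h/∂y = (291.3 − 292.0) / (-185 − 0) = +0.003784
Flow = −∇h = (-0.01818 east, -0.003784 north), which points west.

W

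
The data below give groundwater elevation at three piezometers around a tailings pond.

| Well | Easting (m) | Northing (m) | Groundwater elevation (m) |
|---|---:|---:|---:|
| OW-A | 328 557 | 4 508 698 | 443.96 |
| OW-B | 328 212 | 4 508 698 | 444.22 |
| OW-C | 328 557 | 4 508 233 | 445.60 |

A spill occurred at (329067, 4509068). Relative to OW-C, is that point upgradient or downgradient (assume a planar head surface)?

∂h/∂x = (444.22 − 443.96) / (328212 − 328557) = -0.0007536
∂h/∂y = (445.60 − 443.96) / (4508233 − 4508698) = -0.003527
Head at (329067, 4509068) = 443.96 + (-0.0007536)·(510) + (-0.003527)·(370) = 442.27 m.
That is lower than the 445.60 m at OW-C, so the point is downgradient.

downgradient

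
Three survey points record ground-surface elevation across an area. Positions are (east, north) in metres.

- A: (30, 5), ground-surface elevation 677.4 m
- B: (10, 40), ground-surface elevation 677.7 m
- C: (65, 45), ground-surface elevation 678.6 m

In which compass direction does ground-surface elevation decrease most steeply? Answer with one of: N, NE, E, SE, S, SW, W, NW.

With z = a·x + b·y + c and A as origin, the differences give:
  (-20)·a + 35·b = +0.3
  35·a + 40·b = +1.2
Eliminate b (×40 and ×35, subtract): -2025·a = -30.00 → a = ∂z/∂x = +0.01481
Back-substitute: b = ∂z/∂y = +0.01704.
Steepest decrease is along −∇f = (-0.01481 E, -0.01704 N) → southwest.

SW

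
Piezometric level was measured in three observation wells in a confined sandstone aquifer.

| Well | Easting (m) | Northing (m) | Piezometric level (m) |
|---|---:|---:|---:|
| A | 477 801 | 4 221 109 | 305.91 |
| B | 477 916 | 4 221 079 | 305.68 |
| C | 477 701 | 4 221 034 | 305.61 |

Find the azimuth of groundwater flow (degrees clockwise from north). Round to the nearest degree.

Three-point gradient (reference A): Δ to B = (115, -30, -0.23), Δ to C = (-100, -75, -0.30).
∂h/∂x = -0.0007097, ∂h/∂y = +0.004946 (det = -11625).
Flow direction (−∇h) has components (+0.0007097 E, -0.004946 N).
Azimuth = atan2(E, N) = atan2(+0.0007097, -0.004946) = 171.8° ≈ 172°.

172°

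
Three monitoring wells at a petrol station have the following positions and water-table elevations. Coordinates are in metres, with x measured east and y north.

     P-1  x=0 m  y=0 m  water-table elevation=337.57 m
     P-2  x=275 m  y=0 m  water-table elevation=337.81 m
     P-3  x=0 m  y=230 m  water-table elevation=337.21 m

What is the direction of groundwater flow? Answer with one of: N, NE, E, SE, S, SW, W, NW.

NW

∂h/∂x = (337.81 − 337.57) / (275 − 0) = +0.0008727
∂h/∂y = (337.21 − 337.57) / (230 − 0) = -0.001565
Flow = −∇h = (-0.0008727 east, +0.001565 north), which points northwest.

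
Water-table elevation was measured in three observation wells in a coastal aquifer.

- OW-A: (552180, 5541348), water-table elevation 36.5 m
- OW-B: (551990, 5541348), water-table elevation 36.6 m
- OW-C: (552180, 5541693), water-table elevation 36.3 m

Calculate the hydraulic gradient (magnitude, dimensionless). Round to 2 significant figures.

0.00078

∂h/∂x = (36.6 − 36.5) / (551990 − 552180) = -0.0005263
∂h/∂y = (36.3 − 36.5) / (5541693 − 5541348) = -0.0005797
|∇h| = √(-0.0005263² + -0.0005797²) = 0.000783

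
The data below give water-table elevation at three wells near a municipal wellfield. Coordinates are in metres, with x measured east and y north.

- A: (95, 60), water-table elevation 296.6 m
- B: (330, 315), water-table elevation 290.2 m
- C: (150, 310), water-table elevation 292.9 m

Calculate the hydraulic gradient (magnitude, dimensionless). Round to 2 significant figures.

Taking A as reference: B−A = (235, 255, -6.4); C−A = (55, 250, -3.7).
Solve a·Δx + b·Δy = Δh: det = 235·250 − 55·255 = 44725.
∂h/∂x = [(-6.4)·250 − (-3.7)·255] / 44725 = -0.01468
∂h/∂y = [235·(-3.7) − 55·(-6.4)] / 44725 = -0.01157
|∇h| = √(-0.01468² + -0.01157²) = 0.01869

0.019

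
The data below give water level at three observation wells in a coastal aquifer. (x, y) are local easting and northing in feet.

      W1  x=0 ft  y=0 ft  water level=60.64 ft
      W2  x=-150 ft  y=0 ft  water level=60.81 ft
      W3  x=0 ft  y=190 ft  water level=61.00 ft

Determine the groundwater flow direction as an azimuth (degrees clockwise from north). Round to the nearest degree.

149°

∂h/∂x = (60.81 − 60.64) / (-150 − 0) = -0.001133
∂h/∂y = (61.00 − 60.64) / (190 − 0) = +0.001895
Flow direction (−∇h) has components (+0.001133 E, -0.001895 N).
Azimuth = atan2(E, N) = atan2(+0.001133, -0.001895) = 149.1° ≈ 149°.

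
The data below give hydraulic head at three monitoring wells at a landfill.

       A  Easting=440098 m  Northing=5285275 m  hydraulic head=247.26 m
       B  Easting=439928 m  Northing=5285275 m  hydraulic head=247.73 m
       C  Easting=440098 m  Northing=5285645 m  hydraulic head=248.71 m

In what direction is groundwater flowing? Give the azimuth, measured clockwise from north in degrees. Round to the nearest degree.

145°

∂h/∂x = (247.73 − 247.26) / (439928 − 440098) = -0.002765
∂h/∂y = (248.71 − 247.26) / (5285645 − 5285275) = +0.003919
Flow direction (−∇h) has components (+0.002765 E, -0.003919 N).
Azimuth = atan2(E, N) = atan2(+0.002765, -0.003919) = 144.8° ≈ 145°.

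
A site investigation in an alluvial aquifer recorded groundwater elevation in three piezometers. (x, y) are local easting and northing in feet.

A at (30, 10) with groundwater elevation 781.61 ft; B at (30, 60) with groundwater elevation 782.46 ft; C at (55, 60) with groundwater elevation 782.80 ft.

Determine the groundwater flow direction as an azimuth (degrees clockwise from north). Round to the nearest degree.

With h = a·x + b·y + c and A as origin, the differences give:
  0·a + 50·b = +0.85
  25·a + 50·b = +1.19
Eliminate b (×50 and ×50, subtract): -1250·a = -17.000 → a = ∂h/∂x = +0.01360
Back-substitute: b = ∂h/∂y = +0.01700.
Flow direction (−∇h) has components (-0.01360 E, -0.01700 N).
Azimuth = atan2(E, N) = atan2(-0.01360, -0.01700) = 218.7° ≈ 219°.

219°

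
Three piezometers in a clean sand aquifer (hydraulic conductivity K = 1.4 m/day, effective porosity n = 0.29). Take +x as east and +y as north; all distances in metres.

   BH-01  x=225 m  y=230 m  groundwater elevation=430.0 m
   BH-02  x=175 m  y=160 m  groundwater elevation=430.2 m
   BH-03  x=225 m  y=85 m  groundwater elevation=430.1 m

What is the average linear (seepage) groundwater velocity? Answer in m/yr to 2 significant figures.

5.5 m/yr

With h = a·x + b·y + c and BH-01 as origin, the differences give:
  (-50)·a + (-70)·b = +0.2
  0·a + (-145)·b = +0.1
Eliminate b (×(-145) and ×(-70), subtract): 7250·a = -22.00 → a = ∂h/∂x = -0.003034
Back-substitute: b = ∂h/∂y = -0.0006897.
|∇h| = √(-0.003034² + -0.0006897²) = 0.003111
Seepage velocity v = K·i/n = 1.4 × 0.003111 / 0.29 = 0.01502 m/day = 5.486 m/yr.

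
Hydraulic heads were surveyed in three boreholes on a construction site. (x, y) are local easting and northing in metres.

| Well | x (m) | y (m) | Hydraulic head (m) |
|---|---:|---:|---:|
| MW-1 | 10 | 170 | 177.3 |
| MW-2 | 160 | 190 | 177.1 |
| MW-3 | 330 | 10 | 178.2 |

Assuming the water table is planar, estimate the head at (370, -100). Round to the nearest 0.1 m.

178.9 m

Taking MW-1 as reference: MW-2−MW-1 = (150, 20, -0.2); MW-3−MW-1 = (320, -160, +0.9).
Solve a·Δx + b·Δy = Δh: det = 150·(-160) − 320·20 = -30400.
∂h/∂x = [(-0.2)·(-160) − (+0.9)·20] / -30400 = -0.0004605
∂h/∂y = [150·(+0.9) − 320·(-0.2)] / -30400 = -0.006546
h(370, -100) = 177.3 + (-0.0004605)·(360) + (-0.006546)·(-270) = 177.3 -0.166 +1.767 = 178.902 m.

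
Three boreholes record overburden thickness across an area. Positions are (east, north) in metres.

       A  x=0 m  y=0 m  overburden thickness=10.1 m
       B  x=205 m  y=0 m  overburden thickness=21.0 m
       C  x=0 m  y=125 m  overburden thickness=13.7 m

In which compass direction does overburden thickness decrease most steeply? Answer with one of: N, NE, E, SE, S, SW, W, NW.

∂d/∂x = (21.0 − 10.1) / (205 − 0) = +0.05317
∂d/∂y = (13.7 − 10.1) / (125 − 0) = +0.02880
Steepest decrease is along −∇f = (-0.05317 E, -0.02880 N) → southwest.

SW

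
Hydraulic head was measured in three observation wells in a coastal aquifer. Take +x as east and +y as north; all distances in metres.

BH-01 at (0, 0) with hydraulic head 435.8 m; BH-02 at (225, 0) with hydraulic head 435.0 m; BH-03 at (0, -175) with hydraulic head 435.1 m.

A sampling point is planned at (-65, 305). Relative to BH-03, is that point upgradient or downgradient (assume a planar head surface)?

upgradient

∂h/∂x = (435.0 − 435.8) / (225 − 0) = -0.003556
∂h/∂y = (435.1 − 435.8) / (-175 − 0) = +0.004000
Head at (-65, 305) = 435.8 + (-0.003556)·(-65) + (+0.004000)·(305) = 437.25 m.
That is higher than the 435.1 m at BH-03, so the point is upgradient.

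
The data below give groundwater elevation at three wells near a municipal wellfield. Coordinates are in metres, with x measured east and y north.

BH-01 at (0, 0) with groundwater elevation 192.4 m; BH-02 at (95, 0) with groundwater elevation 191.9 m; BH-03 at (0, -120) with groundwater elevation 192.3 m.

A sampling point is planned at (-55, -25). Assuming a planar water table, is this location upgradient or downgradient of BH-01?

∂h/∂x = (191.9 − 192.4) / (95 − 0) = -0.005263
∂h/∂y = (192.3 − 192.4) / (-120 − 0) = +0.0008333
Head at (-55, -25) = 192.4 + (-0.005263)·(-55) + (+0.0008333)·(-25) = 192.67 m.
That is higher than the 192.4 m at BH-01, so the point is upgradient.

upgradient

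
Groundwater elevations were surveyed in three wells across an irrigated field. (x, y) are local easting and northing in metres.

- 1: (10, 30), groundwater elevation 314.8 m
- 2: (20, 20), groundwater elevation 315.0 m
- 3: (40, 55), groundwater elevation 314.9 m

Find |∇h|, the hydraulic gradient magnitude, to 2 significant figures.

With h = a·x + b·y + c and 1 as origin, the differences give:
  10·a + (-10)·b = +0.2
  30·a + 25·b = +0.1
Eliminate b (×25 and ×(-10), subtract): 550·a = 6.00 → a = ∂h/∂x = +0.01091
Back-substitute: b = ∂h/∂y = -0.009091.
|∇h| = √(0.01091² + -0.009091²) = 0.0142

0.014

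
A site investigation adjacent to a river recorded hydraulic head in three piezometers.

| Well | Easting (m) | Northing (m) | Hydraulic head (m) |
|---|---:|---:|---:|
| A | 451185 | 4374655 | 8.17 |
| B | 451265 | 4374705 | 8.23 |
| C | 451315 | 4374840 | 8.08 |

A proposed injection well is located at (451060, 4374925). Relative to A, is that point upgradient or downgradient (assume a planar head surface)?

Differences from A: to B (Δx, Δy, Δh) = (80, 50, +0.06); to C = (130, 185, -0.09).
Determinant of the coordinate differences = 80·185 − 130·50 = 8300.
∂h/∂x = [(+0.06)·185 − (-0.09)·50] / 8300 = +0.001880
∂h/∂y = [80·(-0.09) − 130·(+0.06)] / 8300 = -0.001807
Head at (451060, 4374925) = 8.17 + (+0.001880)·(-125) + (-0.001807)·(270) = 7.45 m.
That is lower than the 8.17 m at A, so the point is downgradient.

downgradient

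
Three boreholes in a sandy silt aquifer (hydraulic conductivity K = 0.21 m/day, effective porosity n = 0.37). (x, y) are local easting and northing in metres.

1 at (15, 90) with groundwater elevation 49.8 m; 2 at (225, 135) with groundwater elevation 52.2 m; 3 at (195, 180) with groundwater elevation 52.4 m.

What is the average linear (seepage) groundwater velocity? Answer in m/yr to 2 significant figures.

With h = a·x + b·y + c and 1 as origin, the differences give:
  210·a + 45·b = +2.4
  180·a + 90·b = +2.6
Eliminate b (×90 and ×45, subtract): 10800·a = 99.00 → a = ∂h/∂x = +0.009167
Back-substitute: b = ∂h/∂y = +0.01056.
|∇h| = √(0.009167² + 0.01056²) = 0.01398
Seepage velocity v = K·i/n = 0.21 × 0.01398 / 0.37 = 0.007935 m/day = 2.898 m/yr.

2.9 m/yr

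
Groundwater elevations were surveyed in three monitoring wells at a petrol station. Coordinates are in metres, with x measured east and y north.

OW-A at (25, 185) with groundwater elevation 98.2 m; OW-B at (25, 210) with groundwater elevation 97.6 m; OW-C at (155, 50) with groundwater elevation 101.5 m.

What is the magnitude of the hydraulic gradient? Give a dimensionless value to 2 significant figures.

0.024

Three-point gradient (reference OW-A): Δ to OW-B = (0, 25, -0.6), Δ to OW-C = (130, -135, +3.3).
∂h/∂x = +0.0004615, ∂h/∂y = -0.02400 (det = -3250).
|∇h| = √(0.0004615² + -0.02400²) = 0.024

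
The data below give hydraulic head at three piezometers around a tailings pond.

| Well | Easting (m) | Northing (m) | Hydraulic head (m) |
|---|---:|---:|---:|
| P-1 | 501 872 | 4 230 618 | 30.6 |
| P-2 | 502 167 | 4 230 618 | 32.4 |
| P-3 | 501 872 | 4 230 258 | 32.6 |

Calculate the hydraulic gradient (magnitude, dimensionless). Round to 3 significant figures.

0.00825

∂h/∂x = (32.4 − 30.6) / (502167 − 501872) = +0.006102
∂h/∂y = (32.6 − 30.6) / (4230258 − 4230618) = -0.005556
|∇h| = √(0.006102² + -0.005556²) = 0.008252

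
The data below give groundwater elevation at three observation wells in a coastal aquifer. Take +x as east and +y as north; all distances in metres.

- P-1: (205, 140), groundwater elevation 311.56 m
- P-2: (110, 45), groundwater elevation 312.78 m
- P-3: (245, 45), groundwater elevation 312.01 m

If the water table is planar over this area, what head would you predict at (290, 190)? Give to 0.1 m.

310.7 m

Three-point gradient (reference P-1): Δ to P-2 = (-95, -95, +1.22), Δ to P-3 = (40, -95, +0.45).
∂h/∂x = -0.005704, ∂h/∂y = -0.007138 (det = 12825).
h(290, 190) = 311.56 + (-0.005704)·(85) + (-0.007138)·(50) = 311.56 -0.485 -0.357 = 310.718 m.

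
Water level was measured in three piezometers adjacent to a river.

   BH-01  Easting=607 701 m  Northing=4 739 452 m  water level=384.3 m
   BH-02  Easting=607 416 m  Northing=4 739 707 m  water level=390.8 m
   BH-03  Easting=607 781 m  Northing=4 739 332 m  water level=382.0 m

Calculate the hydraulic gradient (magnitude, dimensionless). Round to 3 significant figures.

0.0171

With h = a·x + b·y + c and BH-01 as origin, the differences give:
  (-285)·a + 255·b = +6.5
  80·a + (-120)·b = -2.3
Eliminate b (×(-120) and ×255, subtract): 13800·a = -193.50 → a = ∂h/∂x = -0.01402
Back-substitute: b = ∂h/∂y = +0.009819.
|∇h| = √(-0.01402² + 0.009819²) = 0.01712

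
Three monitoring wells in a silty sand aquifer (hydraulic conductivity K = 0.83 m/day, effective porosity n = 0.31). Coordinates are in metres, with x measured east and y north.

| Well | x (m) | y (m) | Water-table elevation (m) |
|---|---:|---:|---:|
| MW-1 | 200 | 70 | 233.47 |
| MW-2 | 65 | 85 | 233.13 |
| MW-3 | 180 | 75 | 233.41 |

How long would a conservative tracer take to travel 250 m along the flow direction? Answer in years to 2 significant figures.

63 years

With h = a·x + b·y + c and MW-1 as origin, the differences give:
  (-135)·a + 15·b = -0.34
  (-20)·a + 5·b = -0.06
Eliminate b (×5 and ×15, subtract): -375·a = -0.800 → a = ∂h/∂x = +0.002133
Back-substitute: b = ∂h/∂y = -0.003467.
|∇h| = √(0.002133² + -0.003467²) = 0.004071
Seepage velocity v = K·i/n = 0.83 × 0.004071 / 0.31 = 0.0109 m/day.
t = 250 / 0.0109 = 2.294e+04 days = 62.8 years.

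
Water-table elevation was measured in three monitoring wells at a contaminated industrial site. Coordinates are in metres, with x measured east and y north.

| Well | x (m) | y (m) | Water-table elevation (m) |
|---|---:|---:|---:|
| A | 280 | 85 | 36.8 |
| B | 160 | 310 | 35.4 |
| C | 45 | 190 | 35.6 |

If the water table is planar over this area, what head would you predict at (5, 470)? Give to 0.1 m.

Three-point gradient (reference A): Δ to B = (-120, 225, -1.4), Δ to C = (-235, 105, -1.2).
∂h/∂x = +0.003054, ∂h/∂y = -0.004593 (det = 40275).
h(5, 470) = 36.8 + (+0.003054)·(-275) + (-0.004593)·(385) = 36.8 -0.840 -1.768 = 34.192 m.

34.2 m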